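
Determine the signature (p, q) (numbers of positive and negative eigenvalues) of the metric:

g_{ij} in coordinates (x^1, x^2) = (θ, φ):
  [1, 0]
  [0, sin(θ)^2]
The metric is diagonal, so its eigenvalues are the diagonal entries: 1, sin(θ)^2 (at a generic point, where coordinate-dependent entries are positive).
2 positive, 0 negative.
(2, 0) - Riemannian (positive definite)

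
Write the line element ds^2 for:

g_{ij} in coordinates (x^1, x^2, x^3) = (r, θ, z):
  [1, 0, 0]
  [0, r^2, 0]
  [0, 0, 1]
ds^2 = g_{ij} dx^i dx^j; only the non-zero components contribute.
ds^2 = dr^2 + r^2 dθ^2 + dz^2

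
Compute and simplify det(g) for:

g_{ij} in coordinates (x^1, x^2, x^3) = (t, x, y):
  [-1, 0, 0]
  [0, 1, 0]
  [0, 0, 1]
Diagonal metric: det(g) = g_{11}·g_{22}·g_{33}
= (-1)·(1)·(1)
det(g) = -1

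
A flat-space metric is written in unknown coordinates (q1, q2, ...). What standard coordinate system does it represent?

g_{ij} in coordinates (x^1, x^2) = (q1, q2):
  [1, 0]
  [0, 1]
All components are constant and the metric is the identity, i.e. orthonormal rectilinear coordinates.
Cartesian (2D) coordinates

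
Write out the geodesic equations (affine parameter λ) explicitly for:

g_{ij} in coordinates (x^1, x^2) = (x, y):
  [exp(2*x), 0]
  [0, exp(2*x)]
Geodesic equation: d^2x^k/dλ^2 + Γ^k_{ij} (dx^i/dλ)(dx^j/dλ) = 0.
Non-zero Christoffel symbols:
Γ^x_{x x} = 1
Γ^x_{y y} = -1
Γ^y_{x y} = 1
Substituting (the symmetric pair Γ^k_{ij}, Γ^k_{ji} combines into a factor 2):
d^2x/dλ^2 + (dx/dλ)^2 - (dy/dλ)^2 = 0
d^2y/dλ^2 + 2 (dx/dλ)(dy/dλ) = 0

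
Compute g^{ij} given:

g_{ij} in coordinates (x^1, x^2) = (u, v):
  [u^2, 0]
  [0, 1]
The metric is diagonal, so g^{ij} is diagonal with entries 1/g_{ii}: diag(1/(u^2), 1).
g^{ij}:
  [1/u^2, 0]
  [0, 1]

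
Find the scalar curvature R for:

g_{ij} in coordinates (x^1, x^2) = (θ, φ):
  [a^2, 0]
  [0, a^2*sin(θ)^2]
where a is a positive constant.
Non-zero Christoffel symbols (Γ^k_{ij} = Γ^k_{ji}):
Γ^θ_{φ φ} = -sin(2*θ)/2
Γ^φ_{θ φ} = 1/tan(θ)
Ricci tensor (R_{ij} = R^k_{ikj}): R_{θθ} = 1, R_{θφ} = 0, R_{φφ} = sin(θ)^2
Inverse metric: g^{θθ} = 1/a^2, g^{φφ} = 1/(a^2*sin(θ)^2)
R = g^{ij} R_{ij} = (1/a^2)(1) + (1/(a^2*sin(θ)^2))(sin(θ)^2) = 2/a^2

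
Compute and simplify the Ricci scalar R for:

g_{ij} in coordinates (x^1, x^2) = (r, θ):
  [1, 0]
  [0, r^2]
Non-zero Christoffel symbols (Γ^k_{ij} = Γ^k_{ji}):
Γ^r_{θ θ} = -r
Γ^θ_{r θ} = 1/r
Ricci tensor (R_{ij} = R^k_{ikj}): R_{rr} = 0, R_{rθ} = 0, R_{θθ} = 0
Inverse metric: g^{rr} = 1, g^{θθ} = 1/r^2
R = g^{ij} R_{ij} = (1)(0) + (1/r^2)(0) = 0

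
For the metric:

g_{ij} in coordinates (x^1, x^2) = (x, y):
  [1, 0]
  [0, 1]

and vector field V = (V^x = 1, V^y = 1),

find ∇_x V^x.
All Christoffel symbols are zero.
∇_x V^x = ∂_x V^x + Γ^x_{x j} V^j
  = (0) + (0)(1) + (0)(1)
  = 0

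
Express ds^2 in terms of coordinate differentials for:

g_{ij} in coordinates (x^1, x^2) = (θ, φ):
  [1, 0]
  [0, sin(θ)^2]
ds^2 = g_{ij} dx^i dx^j; only the non-zero components contribute.
ds^2 = dθ^2 + sin(θ)^2 dφ^2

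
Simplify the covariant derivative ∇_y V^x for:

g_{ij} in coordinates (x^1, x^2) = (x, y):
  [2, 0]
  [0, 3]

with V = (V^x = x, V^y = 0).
All Christoffel symbols are zero.
∇_y V^x = ∂_y V^x + Γ^x_{y j} V^j
  = (0) + (0)(x) + (0)(0)
  = 0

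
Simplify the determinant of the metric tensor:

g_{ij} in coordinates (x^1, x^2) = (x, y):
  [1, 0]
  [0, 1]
For a 2×2 metric: det(g) = g_{11}·g_{22} - g_{12}·g_{21}
= (1)·(1) - (0)·(0)
= 1 - 0
det(g) = 1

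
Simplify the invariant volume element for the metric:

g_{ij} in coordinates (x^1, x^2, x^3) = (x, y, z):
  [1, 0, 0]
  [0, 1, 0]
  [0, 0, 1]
det(g) = 1
√|det(g)| = 1
Volume element: dV = 1 dx dy dz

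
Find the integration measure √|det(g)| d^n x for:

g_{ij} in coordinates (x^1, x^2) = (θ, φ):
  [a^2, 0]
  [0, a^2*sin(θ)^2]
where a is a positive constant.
det(g) = a^4*sin(θ)^2
√|det(g)| = a^2*sin(θ) (taking 0 < θ < π so that |sin(θ)| = sin(θ))
Volume element: dV = a^2*sin(θ) dθ dφ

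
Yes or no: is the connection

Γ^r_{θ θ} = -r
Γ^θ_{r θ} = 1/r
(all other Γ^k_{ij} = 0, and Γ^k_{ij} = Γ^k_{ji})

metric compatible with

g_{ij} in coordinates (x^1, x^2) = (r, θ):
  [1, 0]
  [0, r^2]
Using ∇_k g_{ij} = ∂_k g_{ij} - Γ^m_{ki} g_{mj} - Γ^m_{kj} g_{im}:
e.g. ∇_r g_{θθ} = (2*r) - (r) - (r) = 0
Every component ∇_k g_{ij} vanishes: the connection is metric compatible.
Yes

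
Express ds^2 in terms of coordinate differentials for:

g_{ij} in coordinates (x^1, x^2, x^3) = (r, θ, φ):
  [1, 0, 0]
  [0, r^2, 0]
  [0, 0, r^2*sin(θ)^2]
ds^2 = g_{ij} dx^i dx^j; only the non-zero components contribute.
ds^2 = dr^2 + r^2 dθ^2 + r^2*sin(θ)^2 dφ^2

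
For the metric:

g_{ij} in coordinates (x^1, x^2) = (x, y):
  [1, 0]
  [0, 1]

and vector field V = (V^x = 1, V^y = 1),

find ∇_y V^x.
All Christoffel symbols are zero.
∇_y V^x = ∂_y V^x + Γ^x_{y j} V^j
  = (0) + (0)(1) + (0)(1)
  = 0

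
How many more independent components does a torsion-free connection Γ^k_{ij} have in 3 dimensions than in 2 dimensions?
Independent components in n dimensions: n × n(n+1)/2 = n^2(n+1)/2.
3D: 3 × 6 = 18
2D: 2 × 3 = 6
Difference = 18 - 6 = 12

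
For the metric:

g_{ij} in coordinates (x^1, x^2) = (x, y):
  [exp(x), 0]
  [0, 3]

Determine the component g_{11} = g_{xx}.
With x^1 = x, x^2 = y, g_{11} = g_{xx} is the row-1, column-1 entry of the matrix.
g_{11} = exp(x)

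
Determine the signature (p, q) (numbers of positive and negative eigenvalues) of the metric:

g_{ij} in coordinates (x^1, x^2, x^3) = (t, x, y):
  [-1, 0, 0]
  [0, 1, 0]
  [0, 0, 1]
The metric is diagonal, so its eigenvalues are the diagonal entries: -1, 1, 1 (at a generic point, where coordinate-dependent entries are positive).
2 positive, 1 negative.
(2, 1) - Lorentzian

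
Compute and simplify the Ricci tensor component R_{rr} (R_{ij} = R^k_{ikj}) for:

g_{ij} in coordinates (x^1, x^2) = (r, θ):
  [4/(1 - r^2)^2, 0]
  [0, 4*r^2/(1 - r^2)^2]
Non-zero Christoffel symbols (Γ^k_{ij} = Γ^k_{ji}):
Γ^r_{r r} = 2*r/(1 - r^2)
Γ^r_{θ θ} = (r^3 + r)/(r^2 - 1)
Γ^θ_{r θ} = (-r^2 - 1)/(r^3 - r)
R^r_{r r r} = 0 (a repeated index in an antisymmetric pair)
R^θ_{r θ r} = ∂_θ Γ^θ_{r r} - ∂_r Γ^θ_{r θ} + Γ^θ_{θ m} Γ^m_{r r} - Γ^θ_{r m} Γ^m_{r θ}
  = (0) - ((r^4 + 4*r^2 - 1)/(r^3 - r)^2) + (2*(r^2 + 1)/(r^2 - 1)^2) - ((r^2 + 1)^2/(r^3 - r)^2) = -4/(r^2 - 1)^2
R_{rr} = R^r_{r r r} + R^θ_{r θ r} = (0) + (-4/(r^2 - 1)^2) = -4/(r^2 - 1)^2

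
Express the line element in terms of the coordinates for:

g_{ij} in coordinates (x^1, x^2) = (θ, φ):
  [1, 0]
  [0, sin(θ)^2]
ds^2 = g_{ij} dx^i dx^j; only the non-zero components contribute.
ds^2 = dθ^2 + sin(θ)^2 dφ^2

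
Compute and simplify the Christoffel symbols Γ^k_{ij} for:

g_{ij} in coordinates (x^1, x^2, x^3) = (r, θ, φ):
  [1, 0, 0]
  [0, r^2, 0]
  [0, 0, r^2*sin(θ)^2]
Using Γ^k_{ij} = (1/2) g^{km} (∂_i g_{mj} + ∂_j g_{mi} - ∂_m g_{ij}); the metric is diagonal, so only the m = k term contributes.
Non-zero symbols (using the symmetry Γ^k_{ij} = Γ^k_{ji}):
Γ^r_{θ θ} = (1/2) g^{rr} (∂_θ g_{rθ} + ∂_θ g_{rθ} - ∂_r g_{θθ}) = (1/2)(1)((0) + (0) - (2*r)) = -r
Γ^r_{φ φ} = (1/2) g^{rr} (∂_φ g_{rφ} + ∂_φ g_{rφ} - ∂_r g_{φφ}) = (1/2)(1)((0) + (0) - (2*r*sin(θ)^2)) = -r*sin(θ)^2
Γ^θ_{r θ} = (1/2) g^{θθ} (∂_r g_{θθ} + ∂_θ g_{θr} - ∂_θ g_{rθ}) = (1/2)(1/r^2)((2*r) + (0) - (0)) = 1/r
Γ^θ_{φ φ} = (1/2) g^{θθ} (∂_φ g_{θφ} + ∂_φ g_{θφ} - ∂_θ g_{φφ}) = (1/2)(1/r^2)((0) + (0) - (r^2*sin(2*θ))) = -sin(2*θ)/2
Γ^φ_{r φ} = (1/2) g^{φφ} (∂_r g_{φφ} + ∂_φ g_{φr} - ∂_φ g_{rφ}) = (1/2)(1/(r^2*sin(θ)^2))((2*r*sin(θ)^2) + (0) - (0)) = 1/r
Γ^φ_{θ φ} = (1/2) g^{φφ} (∂_θ g_{φφ} + ∂_φ g_{φθ} - ∂_φ g_{θφ}) = (1/2)(1/(r^2*sin(θ)^2))((r^2*sin(2*θ)) + (0) - (0)) = 1/tan(θ)
All other Christoffel symbols are zero.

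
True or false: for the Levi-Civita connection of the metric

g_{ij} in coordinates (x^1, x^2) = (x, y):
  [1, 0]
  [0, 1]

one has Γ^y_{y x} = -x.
Γ^y_{y x} = (1/2) g^{yy} (∂_y g_{yx} + ∂_x g_{yy} - ∂_y g_{yx}) = (1/2)(1)((0) + (0) - (0)) = 0
This differs from the proposed value -x.
False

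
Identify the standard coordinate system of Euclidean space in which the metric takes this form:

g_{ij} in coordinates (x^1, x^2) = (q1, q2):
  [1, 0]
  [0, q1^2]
The line element ds^2 = dq1^2 + q1^2 dq2^2 is dr^2 + r^2 dθ^2 with q1 = r, q2 = θ.
polar coordinates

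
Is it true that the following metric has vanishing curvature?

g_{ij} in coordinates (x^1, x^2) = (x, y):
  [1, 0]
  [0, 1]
All metric components are constant, so every Christoffel symbol vanishes and R^i_{jkl} = 0.
Yes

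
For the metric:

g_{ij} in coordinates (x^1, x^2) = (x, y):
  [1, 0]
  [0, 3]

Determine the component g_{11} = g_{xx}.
With x^1 = x, x^2 = y, g_{11} = g_{xx} is the row-1, column-1 entry of the matrix.
g_{11} = 1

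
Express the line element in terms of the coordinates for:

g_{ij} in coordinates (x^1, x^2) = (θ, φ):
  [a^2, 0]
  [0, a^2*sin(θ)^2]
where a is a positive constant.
ds^2 = g_{ij} dx^i dx^j; only the non-zero components contribute.
ds^2 = a^2 dθ^2 + a^2*sin(θ)^2 dφ^2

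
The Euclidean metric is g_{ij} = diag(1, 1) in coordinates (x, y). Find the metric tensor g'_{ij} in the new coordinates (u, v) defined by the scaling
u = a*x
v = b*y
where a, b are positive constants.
Invert the transformation: x = u/a, y = v/b
g'_{ij} = (∂x^k/∂x'^i)(∂x^l/∂x'^j) g_{kl}; with g_{kl} = δ_{kl} this is Σ_k (∂x^k/∂x'^i)(∂x^k/∂x'^j).
Jacobian: ∂x/∂u = 1/a, ∂x/∂v = 0, ∂y/∂u = 0, ∂y/∂v = 1/b
g'_{uu} = (1/a)(1/a) + (0)(0) = 1/a^2
g'_{uv} = (1/a)(0) + (0)(1/b) = 0
g'_{vv} = (0)(0) + (1/b)(1/b) = 1/b^2
g'_{ij} = diag(1/a^2, 1/b^2)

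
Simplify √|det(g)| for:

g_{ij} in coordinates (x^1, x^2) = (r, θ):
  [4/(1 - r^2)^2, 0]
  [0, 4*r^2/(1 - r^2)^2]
det(g) = 16*r^2/(1 - r^2)^4
√|det(g)| = 4*r/(r^2 - 1)^2
Volume element: dV = 4*r/(r^2 - 1)^2 dr dθ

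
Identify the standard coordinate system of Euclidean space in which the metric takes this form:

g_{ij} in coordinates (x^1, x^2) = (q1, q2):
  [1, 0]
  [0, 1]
All components are constant and the metric is the identity, i.e. orthonormal rectilinear coordinates.
Cartesian (2D) coordinates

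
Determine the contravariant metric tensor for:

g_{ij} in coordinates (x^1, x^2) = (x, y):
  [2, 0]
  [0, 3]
The metric is diagonal, so g^{ij} is diagonal with entries 1/g_{ii}: diag(1/2, 1/3).
g^{ij}:
  [1/2, 0]
  [0, 1/3]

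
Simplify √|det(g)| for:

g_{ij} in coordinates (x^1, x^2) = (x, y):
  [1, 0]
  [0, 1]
det(g) = 1
√|det(g)| = 1
Volume element: dV = 1 dx dy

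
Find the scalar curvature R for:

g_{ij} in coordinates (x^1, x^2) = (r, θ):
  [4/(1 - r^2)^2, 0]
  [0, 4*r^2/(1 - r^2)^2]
Non-zero Christoffel symbols (Γ^k_{ij} = Γ^k_{ji}):
Γ^r_{r r} = 2*r/(1 - r^2)
Γ^r_{θ θ} = (r^3 + r)/(r^2 - 1)
Γ^θ_{r θ} = (-r^2 - 1)/(r^3 - r)
Ricci tensor (R_{ij} = R^k_{ikj}): R_{rr} = -4/(r^2 - 1)^2, R_{rθ} = 0, R_{θθ} = -4*r^2/(r^2 - 1)^2
Inverse metric: g^{rr} = (1 - r^2)^2/4, g^{θθ} = (1 - r^2)^2/(4*r^2)
R = g^{ij} R_{ij} = ((1 - r^2)^2/4)(-4/(r^2 - 1)^2) + ((1 - r^2)^2/(4*r^2))(-4*r^2/(r^2 - 1)^2) = -2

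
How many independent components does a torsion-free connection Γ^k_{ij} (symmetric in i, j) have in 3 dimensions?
Γ^k_{ij} has n choices for the upper index and n(n+1)/2 independent symmetric lower index pairs.
Total = 3 × 3×4/2 = 3 × 6 = 18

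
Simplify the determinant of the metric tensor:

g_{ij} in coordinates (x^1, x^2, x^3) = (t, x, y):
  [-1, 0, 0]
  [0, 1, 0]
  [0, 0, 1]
Diagonal metric: det(g) = g_{11}·g_{22}·g_{33}
= (-1)·(1)·(1)
det(g) = -1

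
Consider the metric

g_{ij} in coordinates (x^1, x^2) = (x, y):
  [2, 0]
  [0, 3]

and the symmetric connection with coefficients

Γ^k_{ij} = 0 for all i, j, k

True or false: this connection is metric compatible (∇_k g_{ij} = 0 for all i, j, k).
Using ∇_k g_{ij} = ∂_k g_{ij} - Γ^m_{ki} g_{mj} - Γ^m_{kj} g_{im}:
e.g. ∇_y g_{xy} = (0) - (0) - (0) = 0
Every component ∇_k g_{ij} vanishes: the connection is metric compatible.
True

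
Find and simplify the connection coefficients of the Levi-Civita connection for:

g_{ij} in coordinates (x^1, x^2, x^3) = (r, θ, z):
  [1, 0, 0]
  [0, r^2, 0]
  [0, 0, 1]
Using Γ^k_{ij} = (1/2) g^{km} (∂_i g_{mj} + ∂_j g_{mi} - ∂_m g_{ij}); the metric is diagonal, so only the m = k term contributes.
Non-zero symbols (using the symmetry Γ^k_{ij} = Γ^k_{ji}):
Γ^r_{θ θ} = (1/2) g^{rr} (∂_θ g_{rθ} + ∂_θ g_{rθ} - ∂_r g_{θθ}) = (1/2)(1)((0) + (0) - (2*r)) = -r
Γ^θ_{r θ} = (1/2) g^{θθ} (∂_r g_{θθ} + ∂_θ g_{θr} - ∂_θ g_{rθ}) = (1/2)(1/r^2)((2*r) + (0) - (0)) = 1/r
All other Christoffel symbols are zero.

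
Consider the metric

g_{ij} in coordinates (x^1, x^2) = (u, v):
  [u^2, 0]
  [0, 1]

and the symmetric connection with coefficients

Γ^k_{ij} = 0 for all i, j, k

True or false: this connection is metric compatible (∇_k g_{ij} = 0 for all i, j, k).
Using ∇_k g_{ij} = ∂_k g_{ij} - Γ^m_{ki} g_{mj} - Γ^m_{kj} g_{im}:
∇_u g_{uu} = (2*u) - (0) - (0) = 2*u ≠ 0
So the connection is not metric compatible (it is not the Levi-Civita connection).
False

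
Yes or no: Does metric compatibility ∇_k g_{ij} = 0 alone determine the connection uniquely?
One also needs vanishing torsion; metric compatibility plus torsion-freeness singles out the Levi-Civita connection.
No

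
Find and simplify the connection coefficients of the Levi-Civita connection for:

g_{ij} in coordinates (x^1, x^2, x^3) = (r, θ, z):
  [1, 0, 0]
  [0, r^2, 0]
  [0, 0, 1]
Using Γ^k_{ij} = (1/2) g^{km} (∂_i g_{mj} + ∂_j g_{mi} - ∂_m g_{ij}); the metric is diagonal, so only the m = k term contributes.
Non-zero symbols (using the symmetry Γ^k_{ij} = Γ^k_{ji}):
Γ^r_{θ θ} = (1/2) g^{rr} (∂_θ g_{rθ} + ∂_θ g_{rθ} - ∂_r g_{θθ}) = (1/2)(1)((0) + (0) - (2*r)) = -r
Γ^θ_{r θ} = (1/2) g^{θθ} (∂_r g_{θθ} + ∂_θ g_{θr} - ∂_θ g_{rθ}) = (1/2)(1/r^2)((2*r) + (0) - (0)) = 1/r
All other Christoffel symbols are zero.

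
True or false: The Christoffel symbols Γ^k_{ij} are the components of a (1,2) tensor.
Under a change of coordinates Γ picks up an inhomogeneous term ∂²x/∂x'∂x'; e.g. Γ = 0 in Cartesian coordinates but Γ^r_{θθ} = -r in polar coordinates on the same flat plane.
False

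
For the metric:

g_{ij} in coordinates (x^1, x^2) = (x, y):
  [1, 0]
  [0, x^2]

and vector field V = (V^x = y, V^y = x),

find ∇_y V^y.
Non-zero Christoffel symbols:
Γ^x_{y y} = -x
Γ^y_{x y} = 1/x
∇_y V^y = ∂_y V^y + Γ^y_{y j} V^j
  = (0) + (1/x)(y) + (0)(x)
  = y/x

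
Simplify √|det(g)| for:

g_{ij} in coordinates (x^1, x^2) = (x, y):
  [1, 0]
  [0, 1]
det(g) = 1
√|det(g)| = 1
Volume element: dV = 1 dx dy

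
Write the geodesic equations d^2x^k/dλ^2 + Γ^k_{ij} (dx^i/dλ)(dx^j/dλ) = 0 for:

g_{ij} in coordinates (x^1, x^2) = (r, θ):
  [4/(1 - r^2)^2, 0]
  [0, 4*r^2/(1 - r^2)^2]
Geodesic equation: d^2x^k/dλ^2 + Γ^k_{ij} (dx^i/dλ)(dx^j/dλ) = 0.
Non-zero Christoffel symbols:
Γ^r_{r r} = 2*r/(1 - r^2)
Γ^r_{θ θ} = (r^3 + r)/(r^2 - 1)
Γ^θ_{r θ} = (-r^2 - 1)/(r^3 - r)
Substituting (the symmetric pair Γ^k_{ij}, Γ^k_{ji} combines into a factor 2):
d^2r/dλ^2 + (2*r/(1 - r^2)) (dr/dλ)^2 + ((r^3 + r)/(r^2 - 1)) (dθ/dλ)^2 = 0
d^2θ/dλ^2 + ((-2*r^2 - 2)/(r^3 - r)) (dr/dλ)(dθ/dλ) = 0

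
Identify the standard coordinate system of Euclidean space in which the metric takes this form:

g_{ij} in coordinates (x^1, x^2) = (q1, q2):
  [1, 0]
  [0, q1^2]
The line element ds^2 = dq1^2 + q1^2 dq2^2 is dr^2 + r^2 dθ^2 with q1 = r, q2 = θ.
polar coordinates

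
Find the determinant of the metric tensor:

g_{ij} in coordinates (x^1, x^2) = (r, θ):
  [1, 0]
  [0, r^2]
For a 2×2 metric: det(g) = g_{11}·g_{22} - g_{12}·g_{21}
= (1)·(r^2) - (0)·(0)
= r^2 - 0
det(g) = r^2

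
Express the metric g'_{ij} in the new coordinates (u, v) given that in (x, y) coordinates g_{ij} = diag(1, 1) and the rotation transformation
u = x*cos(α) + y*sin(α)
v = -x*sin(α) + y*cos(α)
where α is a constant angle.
Invert the transformation: x = u*cos(α) - v*sin(α), y = u*sin(α) + v*cos(α)
g'_{ij} = (∂x^k/∂x'^i)(∂x^l/∂x'^j) g_{kl}; with g_{kl} = δ_{kl} this is Σ_k (∂x^k/∂x'^i)(∂x^k/∂x'^j).
Jacobian: ∂x/∂u = cos(α), ∂x/∂v = -sin(α), ∂y/∂u = sin(α), ∂y/∂v = cos(α)
g'_{uu} = (cos(α))(cos(α)) + (sin(α))(sin(α)) = 1
g'_{uv} = (cos(α))(-sin(α)) + (sin(α))(cos(α)) = 0
g'_{vv} = (-sin(α))(-sin(α)) + (cos(α))(cos(α)) = 1
g'_{ij} = diag(1, 1)
The Euclidean metric is invariant under rotations.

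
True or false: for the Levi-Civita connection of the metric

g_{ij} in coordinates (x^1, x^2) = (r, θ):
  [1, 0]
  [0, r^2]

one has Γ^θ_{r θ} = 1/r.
Γ^θ_{r θ} = (1/2) g^{θθ} (∂_r g_{θθ} + ∂_θ g_{θr} - ∂_θ g_{rθ}) = (1/2)(1/r^2)((2*r) + (0) - (0)) = 1/r
This equals the proposed value 1/r.
True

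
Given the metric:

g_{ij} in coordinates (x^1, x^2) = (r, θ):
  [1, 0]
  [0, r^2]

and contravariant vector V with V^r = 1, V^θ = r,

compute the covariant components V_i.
V_i = g_{ij} V^j:
V_r = (1)(1) + (0)(r) = 1
V_θ = (0)(1) + (r^2)(r) = r^3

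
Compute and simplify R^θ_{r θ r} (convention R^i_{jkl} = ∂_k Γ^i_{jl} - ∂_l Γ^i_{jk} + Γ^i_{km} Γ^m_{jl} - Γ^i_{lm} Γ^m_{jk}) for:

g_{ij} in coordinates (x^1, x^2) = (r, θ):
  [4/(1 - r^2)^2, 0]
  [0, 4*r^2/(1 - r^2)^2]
Non-zero Christoffel symbols (Γ^k_{ij} = Γ^k_{ji}):
Γ^r_{r r} = 2*r/(1 - r^2)
Γ^r_{θ θ} = (r^3 + r)/(r^2 - 1)
Γ^θ_{r θ} = (-r^2 - 1)/(r^3 - r)
R^θ_{r θ r} = ∂_θ Γ^θ_{r r} - ∂_r Γ^θ_{r θ} + Γ^θ_{θ m} Γ^m_{r r} - Γ^θ_{r m} Γ^m_{r θ}
  = (0) - ((r^4 + 4*r^2 - 1)/(r^3 - r)^2) + (2*(r^2 + 1)/(r^2 - 1)^2) - ((r^2 + 1)^2/(r^3 - r)^2) = -4/(r^2 - 1)^2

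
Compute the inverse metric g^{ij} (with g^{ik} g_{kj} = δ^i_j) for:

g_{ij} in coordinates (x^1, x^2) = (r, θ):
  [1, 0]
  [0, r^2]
The metric is diagonal, so g^{ij} is diagonal with entries 1/g_{ii}: diag(1, 1/(r^2)).
g^{ij}:
  [1, 0]
  [0, 1/r^2]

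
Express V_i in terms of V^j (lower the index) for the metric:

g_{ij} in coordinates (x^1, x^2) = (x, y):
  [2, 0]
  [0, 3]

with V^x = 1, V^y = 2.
V_i = g_{ij} V^j:
V_x = (2)(1) + (0)(2) = 2
V_y = (0)(1) + (3)(2) = 6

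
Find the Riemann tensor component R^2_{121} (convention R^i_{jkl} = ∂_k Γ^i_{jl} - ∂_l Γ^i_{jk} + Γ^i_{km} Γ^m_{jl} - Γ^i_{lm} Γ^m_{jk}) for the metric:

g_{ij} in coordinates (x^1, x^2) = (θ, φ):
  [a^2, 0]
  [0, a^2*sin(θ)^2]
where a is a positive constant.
Non-zero Christoffel symbols (Γ^k_{ij} = Γ^k_{ji}):
Γ^θ_{φ φ} = -sin(2*θ)/2
Γ^φ_{θ φ} = 1/tan(θ)
R^φ_{θ φ θ} = ∂_φ Γ^φ_{θ θ} - ∂_θ Γ^φ_{θ φ} + Γ^φ_{φ m} Γ^m_{θ θ} - Γ^φ_{θ m} Γ^m_{θ φ}
  = (0) - (-1/sin(θ)^2) + (0) - (1/tan(θ)^2) = 1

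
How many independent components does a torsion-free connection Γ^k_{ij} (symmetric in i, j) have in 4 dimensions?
Γ^k_{ij} has n choices for the upper index and n(n+1)/2 independent symmetric lower index pairs.
Total = 4 × 4×5/2 = 4 × 10 = 40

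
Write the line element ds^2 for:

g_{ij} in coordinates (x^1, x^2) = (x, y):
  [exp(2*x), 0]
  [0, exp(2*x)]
ds^2 = g_{ij} dx^i dx^j; only the non-zero components contribute.
ds^2 = exp(2*x) dx^2 + exp(2*x) dy^2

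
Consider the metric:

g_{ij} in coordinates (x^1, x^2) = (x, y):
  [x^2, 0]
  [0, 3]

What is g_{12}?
With x^1 = x, x^2 = y, g_{12} = g_{xy} is the row-1, column-2 entry of the matrix.
g_{12} = 0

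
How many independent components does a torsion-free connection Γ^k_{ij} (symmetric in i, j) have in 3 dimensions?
Γ^k_{ij} has n choices for the upper index and n(n+1)/2 independent symmetric lower index pairs.
Total = 3 × 3×4/2 = 3 × 6 = 18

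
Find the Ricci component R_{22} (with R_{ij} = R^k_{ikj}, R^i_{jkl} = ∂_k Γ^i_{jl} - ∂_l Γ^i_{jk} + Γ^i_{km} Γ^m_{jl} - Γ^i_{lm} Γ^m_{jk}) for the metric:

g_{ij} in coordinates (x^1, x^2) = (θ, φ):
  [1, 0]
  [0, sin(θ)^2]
Non-zero Christoffel symbols (Γ^k_{ij} = Γ^k_{ji}):
Γ^θ_{φ φ} = -sin(2*θ)/2
Γ^φ_{θ φ} = 1/tan(θ)
R^θ_{φ θ φ} = ∂_θ Γ^θ_{φ φ} - ∂_φ Γ^θ_{φ θ} + Γ^θ_{θ m} Γ^m_{φ φ} - Γ^θ_{φ m} Γ^m_{φ θ}
  = (-cos(2*θ)) - (0) + (0) - (-cos(θ)^2) = sin(θ)^2
R^φ_{φ φ φ} = 0 (a repeated index in an antisymmetric pair)
R_{φφ} = R^θ_{φ θ φ} + R^φ_{φ φ φ} = (sin(θ)^2) + (0) = sin(θ)^2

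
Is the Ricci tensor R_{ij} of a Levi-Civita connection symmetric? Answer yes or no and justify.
R_{ij} = R^k_{ikj}; the pair symmetry R_{kilj} = R_{ljki} gives R_{ij} = R_{ji}.
Yes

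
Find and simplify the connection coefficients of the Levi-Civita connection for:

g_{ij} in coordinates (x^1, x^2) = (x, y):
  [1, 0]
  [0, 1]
Using Γ^k_{ij} = (1/2) g^{km} (∂_i g_{mj} + ∂_j g_{mi} - ∂_m g_{ij}); the metric is diagonal, so only the m = k term contributes.
Every metric component is constant, so all ∂_m g_{ij} = 0 and every Christoffel symbol vanishes.
All Christoffel symbols are zero.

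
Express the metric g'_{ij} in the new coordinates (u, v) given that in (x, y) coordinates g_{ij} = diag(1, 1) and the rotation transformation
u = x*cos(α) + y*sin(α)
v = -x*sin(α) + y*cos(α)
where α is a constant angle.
Invert the transformation: x = u*cos(α) - v*sin(α), y = u*sin(α) + v*cos(α)
g'_{ij} = (∂x^k/∂x'^i)(∂x^l/∂x'^j) g_{kl}; with g_{kl} = δ_{kl} this is Σ_k (∂x^k/∂x'^i)(∂x^k/∂x'^j).
Jacobian: ∂x/∂u = cos(α), ∂x/∂v = -sin(α), ∂y/∂u = sin(α), ∂y/∂v = cos(α)
g'_{uu} = (cos(α))(cos(α)) + (sin(α))(sin(α)) = 1
g'_{uv} = (cos(α))(-sin(α)) + (sin(α))(cos(α)) = 0
g'_{vv} = (-sin(α))(-sin(α)) + (cos(α))(cos(α)) = 1
g'_{ij} = diag(1, 1)
The Euclidean metric is invariant under rotations.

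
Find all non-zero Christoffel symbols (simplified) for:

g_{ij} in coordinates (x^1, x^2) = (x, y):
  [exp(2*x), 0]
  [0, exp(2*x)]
Using Γ^k_{ij} = (1/2) g^{km} (∂_i g_{mj} + ∂_j g_{mi} - ∂_m g_{ij}); the metric is diagonal, so only the m = k term contributes.
Non-zero symbols (using the symmetry Γ^k_{ij} = Γ^k_{ji}):
Γ^x_{x x} = (1/2) g^{xx} (∂_x g_{xx} + ∂_x g_{xx} - ∂_x g_{xx}) = (1/2)(exp(-2*x))((2*exp(2*x)) + (2*exp(2*x)) - (2*exp(2*x))) = 1
Γ^x_{y y} = (1/2) g^{xx} (∂_y g_{xy} + ∂_y g_{xy} - ∂_x g_{yy}) = (1/2)(exp(-2*x))((0) + (0) - (2*exp(2*x))) = -1
Γ^y_{x y} = (1/2) g^{yy} (∂_x g_{yy} + ∂_y g_{yx} - ∂_y g_{xy}) = (1/2)(exp(-2*x))((2*exp(2*x)) + (0) - (0)) = 1
All other Christoffel symbols are zero.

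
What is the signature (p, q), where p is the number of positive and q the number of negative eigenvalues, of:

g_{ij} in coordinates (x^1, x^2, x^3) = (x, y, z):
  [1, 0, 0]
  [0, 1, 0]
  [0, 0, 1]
The metric is diagonal, so its eigenvalues are the diagonal entries: 1, 1, 1 (at a generic point, where coordinate-dependent entries are positive).
3 positive, 0 negative.
(3, 0) - Riemannian (positive definite)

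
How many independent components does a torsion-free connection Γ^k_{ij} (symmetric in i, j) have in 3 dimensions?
Γ^k_{ij} has n choices for the upper index and n(n+1)/2 independent symmetric lower index pairs.
Total = 3 × 3×4/2 = 3 × 6 = 18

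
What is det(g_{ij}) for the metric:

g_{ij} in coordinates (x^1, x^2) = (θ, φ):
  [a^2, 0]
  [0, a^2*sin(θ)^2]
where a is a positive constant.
For a 2×2 metric: det(g) = g_{11}·g_{22} - g_{12}·g_{21}
= (a^2)·(a^2*sin(θ)^2) - (0)·(0)
= a^4*sin(θ)^2 - 0
det(g) = a^4*sin(θ)^2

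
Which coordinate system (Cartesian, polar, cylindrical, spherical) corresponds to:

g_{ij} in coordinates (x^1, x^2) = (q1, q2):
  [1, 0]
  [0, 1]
All components are constant and the metric is the identity, i.e. orthonormal rectilinear coordinates.
Cartesian (2D) coordinates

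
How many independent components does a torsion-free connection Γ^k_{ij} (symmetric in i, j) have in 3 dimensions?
Γ^k_{ij} has n choices for the upper index and n(n+1)/2 independent symmetric lower index pairs.
Total = 3 × 3×4/2 = 3 × 6 = 18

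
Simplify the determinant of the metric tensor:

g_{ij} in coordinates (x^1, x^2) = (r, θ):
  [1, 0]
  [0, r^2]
For a 2×2 metric: det(g) = g_{11}·g_{22} - g_{12}·g_{21}
= (1)·(r^2) - (0)·(0)
= r^2 - 0
det(g) = r^2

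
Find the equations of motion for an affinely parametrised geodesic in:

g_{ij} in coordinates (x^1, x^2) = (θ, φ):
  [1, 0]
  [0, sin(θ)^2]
Geodesic equation: d^2x^k/dλ^2 + Γ^k_{ij} (dx^i/dλ)(dx^j/dλ) = 0.
Non-zero Christoffel symbols:
Γ^θ_{φ φ} = -sin(2*θ)/2
Γ^φ_{θ φ} = 1/tan(θ)
Substituting (the symmetric pair Γ^k_{ij}, Γ^k_{ji} combines into a factor 2):
d^2θ/dλ^2 - (sin(2*θ)/2) (dφ/dλ)^2 = 0
d^2φ/dλ^2 + (2/tan(θ)) (dθ/dλ)(dφ/dλ) = 0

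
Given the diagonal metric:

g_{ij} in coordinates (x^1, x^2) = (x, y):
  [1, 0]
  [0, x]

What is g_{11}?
With x^1 = x, x^2 = y, g_{11} = g_{xx} is the row-1, column-1 entry of the matrix.
g_{11} = 1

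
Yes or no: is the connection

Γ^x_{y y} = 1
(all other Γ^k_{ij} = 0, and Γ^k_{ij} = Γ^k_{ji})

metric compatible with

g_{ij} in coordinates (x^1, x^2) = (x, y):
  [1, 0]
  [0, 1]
Using ∇_k g_{ij} = ∂_k g_{ij} - Γ^m_{ki} g_{mj} - Γ^m_{kj} g_{im}:
∇_y g_{xy} = (0) - (0) - (1) = -1 ≠ 0
So the connection is not metric compatible (it is not the Levi-Civita connection).
No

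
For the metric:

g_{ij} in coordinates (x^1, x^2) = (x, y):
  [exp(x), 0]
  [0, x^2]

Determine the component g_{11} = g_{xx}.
With x^1 = x, x^2 = y, g_{11} = g_{xx} is the row-1, column-1 entry of the matrix.
g_{11} = exp(x)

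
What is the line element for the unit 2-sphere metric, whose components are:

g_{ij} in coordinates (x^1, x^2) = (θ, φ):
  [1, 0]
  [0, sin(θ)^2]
ds^2 = g_{ij} dx^i dx^j; only the non-zero components contribute.
ds^2 = dθ^2 + sin(θ)^2 dφ^2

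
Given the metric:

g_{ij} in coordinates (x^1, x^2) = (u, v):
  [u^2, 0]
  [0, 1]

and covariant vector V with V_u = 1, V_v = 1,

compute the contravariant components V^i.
Inverse metric (diagonal): g^{uu} = 1/u^2, g^{vv} = 1
V^i = g^{ij} V_j:
V^u = (1/u^2)(1) + (0)(1) = 1/u^2
V^v = (0)(1) + (1)(1) = 1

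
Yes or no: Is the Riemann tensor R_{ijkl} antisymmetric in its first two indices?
R_{ijkl} = -R_{jikl} (follows from metric compatibility).
Yes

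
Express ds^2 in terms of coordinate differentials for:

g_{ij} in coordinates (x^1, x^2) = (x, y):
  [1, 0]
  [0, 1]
ds^2 = g_{ij} dx^i dx^j; only the non-zero components contribute.
ds^2 = dx^2 + dy^2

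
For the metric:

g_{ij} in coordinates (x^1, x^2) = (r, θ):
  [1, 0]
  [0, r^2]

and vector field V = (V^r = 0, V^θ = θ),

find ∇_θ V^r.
Non-zero Christoffel symbols:
Γ^r_{θ θ} = -r
Γ^θ_{r θ} = 1/r
∇_θ V^r = ∂_θ V^r + Γ^r_{θ j} V^j
  = (0) + (0)(0) + (-r)(θ)
  = -r*θ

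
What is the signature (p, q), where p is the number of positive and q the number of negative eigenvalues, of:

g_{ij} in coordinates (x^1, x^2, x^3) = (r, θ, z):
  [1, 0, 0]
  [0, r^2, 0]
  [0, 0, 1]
The metric is diagonal, so its eigenvalues are the diagonal entries: 1, r^2, 1 (at a generic point, where coordinate-dependent entries are positive).
3 positive, 0 negative.
(3, 0) - Riemannian (positive definite)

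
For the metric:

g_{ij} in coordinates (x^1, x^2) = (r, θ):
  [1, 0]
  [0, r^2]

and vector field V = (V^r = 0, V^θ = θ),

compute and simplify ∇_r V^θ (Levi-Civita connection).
Non-zero Christoffel symbols:
Γ^r_{θ θ} = -r
Γ^θ_{r θ} = 1/r
∇_r V^θ = ∂_r V^θ + Γ^θ_{r j} V^j
  = (0) + (0)(0) + (1/r)(θ)
  = θ/r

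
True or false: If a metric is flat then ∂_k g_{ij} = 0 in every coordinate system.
Flatness means R^i_{jkl} = 0; the components can still vary, e.g. the flat plane in polar coordinates has g_{θθ} = r^2.
False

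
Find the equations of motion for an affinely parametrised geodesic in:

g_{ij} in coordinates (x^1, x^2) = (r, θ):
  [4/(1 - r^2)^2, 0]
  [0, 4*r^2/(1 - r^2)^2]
Geodesic equation: d^2x^k/dλ^2 + Γ^k_{ij} (dx^i/dλ)(dx^j/dλ) = 0.
Non-zero Christoffel symbols:
Γ^r_{r r} = 2*r/(1 - r^2)
Γ^r_{θ θ} = (r^3 + r)/(r^2 - 1)
Γ^θ_{r θ} = (-r^2 - 1)/(r^3 - r)
Substituting (the symmetric pair Γ^k_{ij}, Γ^k_{ji} combines into a factor 2):
d^2r/dλ^2 + (2*r/(1 - r^2)) (dr/dλ)^2 + ((r^3 + r)/(r^2 - 1)) (dθ/dλ)^2 = 0
d^2θ/dλ^2 + ((-2*r^2 - 2)/(r^3 - r)) (dr/dλ)(dθ/dλ) = 0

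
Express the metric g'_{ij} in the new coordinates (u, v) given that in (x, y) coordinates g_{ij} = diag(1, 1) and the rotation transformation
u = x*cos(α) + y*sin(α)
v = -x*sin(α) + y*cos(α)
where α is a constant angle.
Invert the transformation: x = u*cos(α) - v*sin(α), y = u*sin(α) + v*cos(α)
g'_{ij} = (∂x^k/∂x'^i)(∂x^l/∂x'^j) g_{kl}; with g_{kl} = δ_{kl} this is Σ_k (∂x^k/∂x'^i)(∂x^k/∂x'^j).
Jacobian: ∂x/∂u = cos(α), ∂x/∂v = -sin(α), ∂y/∂u = sin(α), ∂y/∂v = cos(α)
g'_{uu} = (cos(α))(cos(α)) + (sin(α))(sin(α)) = 1
g'_{uv} = (cos(α))(-sin(α)) + (sin(α))(cos(α)) = 0
g'_{vv} = (-sin(α))(-sin(α)) + (cos(α))(cos(α)) = 1
g'_{ij} = diag(1, 1)
The Euclidean metric is invariant under rotations.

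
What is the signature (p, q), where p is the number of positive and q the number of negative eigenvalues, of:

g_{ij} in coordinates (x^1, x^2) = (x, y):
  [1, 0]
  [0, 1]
The metric is diagonal, so its eigenvalues are the diagonal entries: 1, 1 (at a generic point, where coordinate-dependent entries are positive).
2 positive, 0 negative.
(2, 0) - Riemannian (positive definite)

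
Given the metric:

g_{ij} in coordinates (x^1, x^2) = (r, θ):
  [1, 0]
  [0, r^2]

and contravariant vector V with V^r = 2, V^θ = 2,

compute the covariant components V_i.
V_i = g_{ij} V^j:
V_r = (1)(2) + (0)(2) = 2
V_θ = (0)(2) + (r^2)(2) = 2*r^2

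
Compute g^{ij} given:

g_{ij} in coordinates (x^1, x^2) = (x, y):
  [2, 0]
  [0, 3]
The metric is diagonal, so g^{ij} is diagonal with entries 1/g_{ii}: diag(1/2, 1/3).
g^{ij}:
  [1/2, 0]
  [0, 1/3]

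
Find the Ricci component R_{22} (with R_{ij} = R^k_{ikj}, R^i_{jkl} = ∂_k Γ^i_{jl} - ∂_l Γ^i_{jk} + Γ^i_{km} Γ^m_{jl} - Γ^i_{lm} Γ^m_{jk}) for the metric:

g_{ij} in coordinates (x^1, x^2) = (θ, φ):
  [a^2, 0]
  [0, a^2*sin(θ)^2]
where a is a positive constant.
Non-zero Christoffel symbols (Γ^k_{ij} = Γ^k_{ji}):
Γ^θ_{φ φ} = -sin(2*θ)/2
Γ^φ_{θ φ} = 1/tan(θ)
R^θ_{φ θ φ} = ∂_θ Γ^θ_{φ φ} - ∂_φ Γ^θ_{φ θ} + Γ^θ_{θ m} Γ^m_{φ φ} - Γ^θ_{φ m} Γ^m_{φ θ}
  = (-cos(2*θ)) - (0) + (0) - (-cos(θ)^2) = sin(θ)^2
R^φ_{φ φ φ} = 0 (a repeated index in an antisymmetric pair)
R_{φφ} = R^θ_{φ θ φ} + R^φ_{φ φ φ} = (sin(θ)^2) + (0) = sin(θ)^2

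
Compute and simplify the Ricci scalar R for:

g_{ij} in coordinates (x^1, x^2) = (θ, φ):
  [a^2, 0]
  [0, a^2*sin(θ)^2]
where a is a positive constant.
Non-zero Christoffel symbols (Γ^k_{ij} = Γ^k_{ji}):
Γ^θ_{φ φ} = -sin(2*θ)/2
Γ^φ_{θ φ} = 1/tan(θ)
Ricci tensor (R_{ij} = R^k_{ikj}): R_{θθ} = 1, R_{θφ} = 0, R_{φφ} = sin(θ)^2
Inverse metric: g^{θθ} = 1/a^2, g^{φφ} = 1/(a^2*sin(θ)^2)
R = g^{ij} R_{ij} = (1/a^2)(1) + (1/(a^2*sin(θ)^2))(sin(θ)^2) = 2/a^2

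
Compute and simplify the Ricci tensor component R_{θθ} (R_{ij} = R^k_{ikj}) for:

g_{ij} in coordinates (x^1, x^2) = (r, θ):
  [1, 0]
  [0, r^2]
Non-zero Christoffel symbols (Γ^k_{ij} = Γ^k_{ji}):
Γ^r_{θ θ} = -r
Γ^θ_{r θ} = 1/r
R^r_{θ r θ} = ∂_r Γ^r_{θ θ} - ∂_θ Γ^r_{θ r} + Γ^r_{r m} Γ^m_{θ θ} - Γ^r_{θ m} Γ^m_{θ r}
  = (-1) - (0) + (0) - (-1) = 0
R^θ_{θ θ θ} = 0 (a repeated index in an antisymmetric pair)
R_{θθ} = R^r_{θ r θ} + R^θ_{θ θ θ} = (0) + (0) = 0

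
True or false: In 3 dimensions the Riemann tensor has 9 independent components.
n^2(n^2-1)/12 = 9·8/12 = 6 independent components for n = 3.
False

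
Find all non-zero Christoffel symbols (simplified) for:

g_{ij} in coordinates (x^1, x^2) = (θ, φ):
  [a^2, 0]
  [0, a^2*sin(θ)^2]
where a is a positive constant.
Using Γ^k_{ij} = (1/2) g^{km} (∂_i g_{mj} + ∂_j g_{mi} - ∂_m g_{ij}); the metric is diagonal, so only the m = k term contributes.
Non-zero symbols (using the symmetry Γ^k_{ij} = Γ^k_{ji}):
Γ^θ_{φ φ} = (1/2) g^{θθ} (∂_φ g_{θφ} + ∂_φ g_{θφ} - ∂_θ g_{φφ}) = (1/2)(1/a^2)((0) + (0) - (a^2*sin(2*θ))) = -sin(2*θ)/2
Γ^φ_{θ φ} = (1/2) g^{φφ} (∂_θ g_{φφ} + ∂_φ g_{φθ} - ∂_φ g_{θφ}) = (1/2)(1/(a^2*sin(θ)^2))((a^2*sin(2*θ)) + (0) - (0)) = 1/tan(θ)
All other Christoffel symbols are zero.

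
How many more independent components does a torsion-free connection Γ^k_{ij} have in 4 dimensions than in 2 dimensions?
Independent components in n dimensions: n × n(n+1)/2 = n^2(n+1)/2.
4D: 4 × 10 = 40
2D: 2 × 3 = 6
Difference = 40 - 6 = 34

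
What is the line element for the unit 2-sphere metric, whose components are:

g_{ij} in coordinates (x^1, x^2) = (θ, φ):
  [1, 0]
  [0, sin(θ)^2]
ds^2 = g_{ij} dx^i dx^j; only the non-zero components contribute.
ds^2 = dθ^2 + sin(θ)^2 dφ^2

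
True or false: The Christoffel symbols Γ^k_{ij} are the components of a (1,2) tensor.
Under a change of coordinates Γ picks up an inhomogeneous term ∂²x/∂x'∂x'; e.g. Γ = 0 in Cartesian coordinates but Γ^r_{θθ} = -r in polar coordinates on the same flat plane.
False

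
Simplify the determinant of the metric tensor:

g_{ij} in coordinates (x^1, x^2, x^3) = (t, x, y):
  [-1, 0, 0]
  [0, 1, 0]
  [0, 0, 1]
Diagonal metric: det(g) = g_{11}·g_{22}·g_{33}
= (-1)·(1)·(1)
det(g) = -1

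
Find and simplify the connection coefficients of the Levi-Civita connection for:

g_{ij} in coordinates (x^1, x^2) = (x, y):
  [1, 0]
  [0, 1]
Using Γ^k_{ij} = (1/2) g^{km} (∂_i g_{mj} + ∂_j g_{mi} - ∂_m g_{ij}); the metric is diagonal, so only the m = k term contributes.
Every metric component is constant, so all ∂_m g_{ij} = 0 and every Christoffel symbol vanishes.
All Christoffel symbols are zero.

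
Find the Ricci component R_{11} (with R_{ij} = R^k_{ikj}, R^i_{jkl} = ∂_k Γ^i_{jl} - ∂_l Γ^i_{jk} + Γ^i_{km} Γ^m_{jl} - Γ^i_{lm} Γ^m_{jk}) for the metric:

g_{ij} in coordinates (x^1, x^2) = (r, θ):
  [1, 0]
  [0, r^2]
Non-zero Christoffel symbols (Γ^k_{ij} = Γ^k_{ji}):
Γ^r_{θ θ} = -r
Γ^θ_{r θ} = 1/r
R^r_{r r r} = 0 (a repeated index in an antisymmetric pair)
R^θ_{r θ r} = ∂_θ Γ^θ_{r r} - ∂_r Γ^θ_{r θ} + Γ^θ_{θ m} Γ^m_{r r} - Γ^θ_{r m} Γ^m_{r θ}
  = (0) - (-1/r^2) + (0) - (1/r^2) = 0
R_{rr} = R^r_{r r r} + R^θ_{r θ r} = (0) + (0) = 0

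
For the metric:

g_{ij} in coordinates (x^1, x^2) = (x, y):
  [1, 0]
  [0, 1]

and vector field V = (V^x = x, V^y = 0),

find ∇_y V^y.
All Christoffel symbols are zero.
∇_y V^y = ∂_y V^y + Γ^y_{y j} V^j
  = (0) + (0)(x) + (0)(0)
  = 0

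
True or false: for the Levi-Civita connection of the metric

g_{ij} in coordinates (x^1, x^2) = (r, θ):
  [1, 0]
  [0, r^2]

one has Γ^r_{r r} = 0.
Γ^r_{r r} = (1/2) g^{rr} (∂_r g_{rr} + ∂_r g_{rr} - ∂_r g_{rr}) = (1/2)(1)((0) + (0) - (0)) = 0
This equals the proposed value 0.
True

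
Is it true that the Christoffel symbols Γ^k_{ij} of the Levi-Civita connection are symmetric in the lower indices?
The Levi-Civita connection is torsion-free, which is exactly Γ^k_{ij} = Γ^k_{ji}.
Yes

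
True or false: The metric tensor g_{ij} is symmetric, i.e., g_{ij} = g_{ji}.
By definition the metric is a symmetric bilinear form, g_{ij} = g_{ji}.
True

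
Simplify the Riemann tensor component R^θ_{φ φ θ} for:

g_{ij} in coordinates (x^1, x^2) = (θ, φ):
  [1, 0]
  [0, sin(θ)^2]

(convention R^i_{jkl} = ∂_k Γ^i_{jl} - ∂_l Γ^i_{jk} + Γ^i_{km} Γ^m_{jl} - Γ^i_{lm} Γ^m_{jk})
Non-zero Christoffel symbols (Γ^k_{ij} = Γ^k_{ji}):
Γ^θ_{φ φ} = -sin(2*θ)/2
Γ^φ_{θ φ} = 1/tan(θ)
R^θ_{φ φ θ} = ∂_φ Γ^θ_{φ θ} - ∂_θ Γ^θ_{φ φ} + Γ^θ_{φ m} Γ^m_{φ θ} - Γ^θ_{θ m} Γ^m_{φ φ}
  = (0) - (-cos(2*θ)) + (-cos(θ)^2) - (0) = -sin(θ)^2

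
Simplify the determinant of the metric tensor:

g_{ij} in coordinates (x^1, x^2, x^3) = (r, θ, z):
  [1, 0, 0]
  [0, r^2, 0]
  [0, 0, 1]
Diagonal metric: det(g) = g_{11}·g_{22}·g_{33}
= (1)·(r^2)·(1)
det(g) = r^2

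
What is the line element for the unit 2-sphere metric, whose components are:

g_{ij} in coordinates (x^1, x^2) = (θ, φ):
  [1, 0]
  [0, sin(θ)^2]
ds^2 = g_{ij} dx^i dx^j; only the non-zero components contribute.
ds^2 = dθ^2 + sin(θ)^2 dφ^2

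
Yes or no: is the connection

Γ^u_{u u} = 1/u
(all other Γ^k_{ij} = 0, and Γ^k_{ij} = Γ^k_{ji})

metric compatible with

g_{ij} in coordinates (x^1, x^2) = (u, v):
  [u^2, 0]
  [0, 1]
Using ∇_k g_{ij} = ∂_k g_{ij} - Γ^m_{ki} g_{mj} - Γ^m_{kj} g_{im}:
e.g. ∇_u g_{uu} = (2*u) - (u) - (u) = 0
Every component ∇_k g_{ij} vanishes: the connection is metric compatible.
Yes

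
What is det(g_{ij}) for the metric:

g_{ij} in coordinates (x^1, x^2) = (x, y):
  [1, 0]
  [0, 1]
For a 2×2 metric: det(g) = g_{11}·g_{22} - g_{12}·g_{21}
= (1)·(1) - (0)·(0)
= 1 - 0
det(g) = 1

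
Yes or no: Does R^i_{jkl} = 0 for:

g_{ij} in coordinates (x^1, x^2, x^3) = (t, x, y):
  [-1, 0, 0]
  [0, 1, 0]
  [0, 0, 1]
All metric components are constant, so every Christoffel symbol vanishes and R^i_{jkl} = 0.
Yes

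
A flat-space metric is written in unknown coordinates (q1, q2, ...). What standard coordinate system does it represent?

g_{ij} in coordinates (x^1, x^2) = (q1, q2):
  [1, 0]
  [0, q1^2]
The line element ds^2 = dq1^2 + q1^2 dq2^2 is dr^2 + r^2 dθ^2 with q1 = r, q2 = θ.
polar coordinates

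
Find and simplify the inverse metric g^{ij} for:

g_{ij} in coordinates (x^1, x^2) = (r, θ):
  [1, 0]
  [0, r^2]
The metric is diagonal, so g^{ij} is diagonal with entries 1/g_{ii}: diag(1, 1/(r^2)).
g^{ij}:
  [1, 0]
  [0, 1/r^2]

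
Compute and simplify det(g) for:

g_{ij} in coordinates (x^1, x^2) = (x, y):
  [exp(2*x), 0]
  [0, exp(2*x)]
For a 2×2 metric: det(g) = g_{11}·g_{22} - g_{12}·g_{21}
= (exp(2*x))·(exp(2*x)) - (0)·(0)
= exp(4*x) - 0
det(g) = exp(4*x)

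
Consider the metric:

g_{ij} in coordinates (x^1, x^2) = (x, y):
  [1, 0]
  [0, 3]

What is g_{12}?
With x^1 = x, x^2 = y, g_{12} = g_{xy} is the row-1, column-2 entry of the matrix.
g_{12} = 0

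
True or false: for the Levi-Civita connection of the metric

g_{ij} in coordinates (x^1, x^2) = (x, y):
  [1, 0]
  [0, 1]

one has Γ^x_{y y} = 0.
Γ^x_{y y} = (1/2) g^{xx} (∂_y g_{xy} + ∂_y g_{xy} - ∂_x g_{yy}) = (1/2)(1)((0) + (0) - (0)) = 0
This equals the proposed value 0.
True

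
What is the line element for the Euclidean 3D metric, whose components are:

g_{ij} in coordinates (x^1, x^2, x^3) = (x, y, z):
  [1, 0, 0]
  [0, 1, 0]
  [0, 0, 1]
ds^2 = g_{ij} dx^i dx^j; only the non-zero components contribute.
ds^2 = dx^2 + dy^2 + dz^2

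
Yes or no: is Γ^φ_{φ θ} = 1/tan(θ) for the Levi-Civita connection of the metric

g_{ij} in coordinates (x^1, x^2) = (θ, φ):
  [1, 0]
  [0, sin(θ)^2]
Γ^φ_{φ θ} = (1/2) g^{φφ} (∂_φ g_{φθ} + ∂_θ g_{φφ} - ∂_φ g_{φθ}) = (1/2)(1/sin(θ)^2)((0) + (sin(2*θ)) - (0)) = 1/tan(θ)
This equals the proposed value 1/tan(θ).
Yes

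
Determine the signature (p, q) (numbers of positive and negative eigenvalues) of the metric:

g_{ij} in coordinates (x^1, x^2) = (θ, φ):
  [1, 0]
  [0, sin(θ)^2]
The metric is diagonal, so its eigenvalues are the diagonal entries: 1, sin(θ)^2 (at a generic point, where coordinate-dependent entries are positive).
2 positive, 0 negative.
(2, 0) - Riemannian (positive definite)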